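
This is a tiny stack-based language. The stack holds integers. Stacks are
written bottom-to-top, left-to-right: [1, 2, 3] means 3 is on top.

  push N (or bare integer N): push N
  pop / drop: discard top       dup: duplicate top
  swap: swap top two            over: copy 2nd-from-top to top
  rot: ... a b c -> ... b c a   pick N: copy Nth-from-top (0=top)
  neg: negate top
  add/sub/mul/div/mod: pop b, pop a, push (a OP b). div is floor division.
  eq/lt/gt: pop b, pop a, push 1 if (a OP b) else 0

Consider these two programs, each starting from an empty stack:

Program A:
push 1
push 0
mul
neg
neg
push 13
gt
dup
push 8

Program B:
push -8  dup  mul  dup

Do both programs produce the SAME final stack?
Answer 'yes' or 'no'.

Answer: no

Derivation:
Program A trace:
  After 'push 1': [1]
  After 'push 0': [1, 0]
  After 'mul': [0]
  After 'neg': [0]
  After 'neg': [0]
  After 'push 13': [0, 13]
  After 'gt': [0]
  After 'dup': [0, 0]
  After 'push 8': [0, 0, 8]
Program A final stack: [0, 0, 8]

Program B trace:
  After 'push -8': [-8]
  After 'dup': [-8, -8]
  After 'mul': [64]
  After 'dup': [64, 64]
Program B final stack: [64, 64]
Same: no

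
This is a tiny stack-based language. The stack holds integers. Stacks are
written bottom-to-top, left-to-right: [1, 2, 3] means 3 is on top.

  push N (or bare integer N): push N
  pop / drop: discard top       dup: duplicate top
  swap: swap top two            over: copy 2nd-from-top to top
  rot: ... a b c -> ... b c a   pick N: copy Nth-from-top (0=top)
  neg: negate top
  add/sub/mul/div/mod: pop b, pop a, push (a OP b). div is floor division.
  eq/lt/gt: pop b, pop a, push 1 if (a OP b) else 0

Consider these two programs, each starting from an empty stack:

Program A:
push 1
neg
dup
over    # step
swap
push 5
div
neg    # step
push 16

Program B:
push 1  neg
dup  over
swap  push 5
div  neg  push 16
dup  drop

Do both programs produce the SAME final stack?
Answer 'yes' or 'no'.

Answer: yes

Derivation:
Program A trace:
  After 'push 1': [1]
  After 'neg': [-1]
  After 'dup': [-1, -1]
  After 'over': [-1, -1, -1]
  After 'swap': [-1, -1, -1]
  After 'push 5': [-1, -1, -1, 5]
  After 'div': [-1, -1, -1]
  After 'neg': [-1, -1, 1]
  After 'push 16': [-1, -1, 1, 16]
Program A final stack: [-1, -1, 1, 16]

Program B trace:
  After 'push 1': [1]
  After 'neg': [-1]
  After 'dup': [-1, -1]
  After 'over': [-1, -1, -1]
  After 'swap': [-1, -1, -1]
  After 'push 5': [-1, -1, -1, 5]
  After 'div': [-1, -1, -1]
  After 'neg': [-1, -1, 1]
  After 'push 16': [-1, -1, 1, 16]
  After 'dup': [-1, -1, 1, 16, 16]
  After 'drop': [-1, -1, 1, 16]
Program B final stack: [-1, -1, 1, 16]
Same: yes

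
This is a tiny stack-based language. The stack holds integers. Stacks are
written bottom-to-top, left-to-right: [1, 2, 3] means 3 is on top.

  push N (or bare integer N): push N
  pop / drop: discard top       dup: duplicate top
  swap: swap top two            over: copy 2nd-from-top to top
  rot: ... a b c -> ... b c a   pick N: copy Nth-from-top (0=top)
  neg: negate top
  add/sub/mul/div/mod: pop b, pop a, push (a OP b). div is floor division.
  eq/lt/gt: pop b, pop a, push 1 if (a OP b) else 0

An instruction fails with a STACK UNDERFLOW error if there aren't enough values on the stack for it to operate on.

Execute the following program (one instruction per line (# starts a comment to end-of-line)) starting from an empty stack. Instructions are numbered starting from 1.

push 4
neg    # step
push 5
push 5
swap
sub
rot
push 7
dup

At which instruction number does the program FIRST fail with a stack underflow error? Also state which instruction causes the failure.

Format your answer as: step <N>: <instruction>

Answer: step 7: rot

Derivation:
Step 1 ('push 4'): stack = [4], depth = 1
Step 2 ('neg'): stack = [-4], depth = 1
Step 3 ('push 5'): stack = [-4, 5], depth = 2
Step 4 ('push 5'): stack = [-4, 5, 5], depth = 3
Step 5 ('swap'): stack = [-4, 5, 5], depth = 3
Step 6 ('sub'): stack = [-4, 0], depth = 2
Step 7 ('rot'): needs 3 value(s) but depth is 2 — STACK UNDERFLOW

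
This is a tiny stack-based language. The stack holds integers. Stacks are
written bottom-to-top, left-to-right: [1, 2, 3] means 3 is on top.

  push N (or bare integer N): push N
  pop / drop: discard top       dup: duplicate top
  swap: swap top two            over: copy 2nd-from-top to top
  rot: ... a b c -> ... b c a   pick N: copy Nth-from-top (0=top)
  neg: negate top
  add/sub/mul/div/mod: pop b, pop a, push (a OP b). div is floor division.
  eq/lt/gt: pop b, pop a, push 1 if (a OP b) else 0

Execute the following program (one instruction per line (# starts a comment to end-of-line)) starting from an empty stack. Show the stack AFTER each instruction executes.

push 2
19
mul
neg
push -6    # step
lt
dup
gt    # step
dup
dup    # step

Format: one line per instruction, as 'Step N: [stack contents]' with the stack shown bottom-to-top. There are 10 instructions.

Step 1: [2]
Step 2: [2, 19]
Step 3: [38]
Step 4: [-38]
Step 5: [-38, -6]
Step 6: [1]
Step 7: [1, 1]
Step 8: [0]
Step 9: [0, 0]
Step 10: [0, 0, 0]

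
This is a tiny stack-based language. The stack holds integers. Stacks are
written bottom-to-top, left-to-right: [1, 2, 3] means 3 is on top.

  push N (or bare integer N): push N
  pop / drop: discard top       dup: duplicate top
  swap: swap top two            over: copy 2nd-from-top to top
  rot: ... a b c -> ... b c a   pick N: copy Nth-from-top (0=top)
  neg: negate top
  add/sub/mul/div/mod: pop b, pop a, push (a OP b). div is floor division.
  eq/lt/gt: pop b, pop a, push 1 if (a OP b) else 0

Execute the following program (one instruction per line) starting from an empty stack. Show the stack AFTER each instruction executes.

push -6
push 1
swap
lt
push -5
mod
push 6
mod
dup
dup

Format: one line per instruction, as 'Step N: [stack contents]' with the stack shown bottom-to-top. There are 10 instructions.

Step 1: [-6]
Step 2: [-6, 1]
Step 3: [1, -6]
Step 4: [0]
Step 5: [0, -5]
Step 6: [0]
Step 7: [0, 6]
Step 8: [0]
Step 9: [0, 0]
Step 10: [0, 0, 0]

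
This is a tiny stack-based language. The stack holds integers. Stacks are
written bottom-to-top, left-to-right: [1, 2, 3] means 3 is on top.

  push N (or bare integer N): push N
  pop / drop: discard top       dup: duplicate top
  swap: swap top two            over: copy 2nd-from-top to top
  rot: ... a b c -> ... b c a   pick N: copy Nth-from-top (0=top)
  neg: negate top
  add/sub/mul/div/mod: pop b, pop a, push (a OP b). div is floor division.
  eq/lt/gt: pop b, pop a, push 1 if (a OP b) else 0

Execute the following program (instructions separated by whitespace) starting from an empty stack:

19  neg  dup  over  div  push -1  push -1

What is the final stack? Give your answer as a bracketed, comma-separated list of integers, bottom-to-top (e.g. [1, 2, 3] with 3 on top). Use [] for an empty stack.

Answer: [-19, 1, -1, -1]

Derivation:
After 'push 19': [19]
After 'neg': [-19]
After 'dup': [-19, -19]
After 'over': [-19, -19, -19]
After 'div': [-19, 1]
After 'push -1': [-19, 1, -1]
After 'push -1': [-19, 1, -1, -1]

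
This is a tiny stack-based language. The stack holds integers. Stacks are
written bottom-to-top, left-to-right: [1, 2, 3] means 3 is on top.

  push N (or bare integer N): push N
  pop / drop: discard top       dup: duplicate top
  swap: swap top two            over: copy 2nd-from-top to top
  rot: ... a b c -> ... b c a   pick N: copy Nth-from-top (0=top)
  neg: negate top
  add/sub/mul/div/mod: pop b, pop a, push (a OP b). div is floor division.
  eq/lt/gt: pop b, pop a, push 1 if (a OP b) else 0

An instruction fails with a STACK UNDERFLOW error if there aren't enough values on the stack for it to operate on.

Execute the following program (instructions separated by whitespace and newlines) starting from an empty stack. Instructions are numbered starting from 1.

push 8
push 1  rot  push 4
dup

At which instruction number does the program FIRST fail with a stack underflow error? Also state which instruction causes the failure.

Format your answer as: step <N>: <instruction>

Answer: step 3: rot

Derivation:
Step 1 ('push 8'): stack = [8], depth = 1
Step 2 ('push 1'): stack = [8, 1], depth = 2
Step 3 ('rot'): needs 3 value(s) but depth is 2 — STACK UNDERFLOW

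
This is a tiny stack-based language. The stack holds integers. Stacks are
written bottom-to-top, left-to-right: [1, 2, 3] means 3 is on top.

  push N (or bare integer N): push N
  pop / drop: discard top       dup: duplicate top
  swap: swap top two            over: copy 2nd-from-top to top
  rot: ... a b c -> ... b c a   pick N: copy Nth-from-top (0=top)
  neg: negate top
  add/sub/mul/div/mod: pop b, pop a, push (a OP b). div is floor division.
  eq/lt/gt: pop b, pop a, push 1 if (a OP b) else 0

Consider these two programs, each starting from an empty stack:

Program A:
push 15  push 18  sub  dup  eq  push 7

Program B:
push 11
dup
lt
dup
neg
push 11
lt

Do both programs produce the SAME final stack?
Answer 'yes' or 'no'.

Answer: no

Derivation:
Program A trace:
  After 'push 15': [15]
  After 'push 18': [15, 18]
  After 'sub': [-3]
  After 'dup': [-3, -3]
  After 'eq': [1]
  After 'push 7': [1, 7]
Program A final stack: [1, 7]

Program B trace:
  After 'push 11': [11]
  After 'dup': [11, 11]
  After 'lt': [0]
  After 'dup': [0, 0]
  After 'neg': [0, 0]
  After 'push 11': [0, 0, 11]
  After 'lt': [0, 1]
Program B final stack: [0, 1]
Same: no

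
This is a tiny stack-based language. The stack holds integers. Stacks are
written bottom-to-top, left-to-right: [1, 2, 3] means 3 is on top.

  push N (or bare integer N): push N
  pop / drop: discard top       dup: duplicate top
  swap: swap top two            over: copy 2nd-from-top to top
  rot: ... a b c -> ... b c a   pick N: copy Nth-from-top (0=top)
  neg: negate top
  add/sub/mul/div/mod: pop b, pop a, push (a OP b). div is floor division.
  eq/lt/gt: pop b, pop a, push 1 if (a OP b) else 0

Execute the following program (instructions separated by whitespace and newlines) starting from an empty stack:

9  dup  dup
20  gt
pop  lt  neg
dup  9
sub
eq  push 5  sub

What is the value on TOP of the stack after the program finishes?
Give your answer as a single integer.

After 'push 9': [9]
After 'dup': [9, 9]
After 'dup': [9, 9, 9]
After 'push 20': [9, 9, 9, 20]
After 'gt': [9, 9, 0]
After 'pop': [9, 9]
After 'lt': [0]
After 'neg': [0]
After 'dup': [0, 0]
After 'push 9': [0, 0, 9]
After 'sub': [0, -9]
After 'eq': [0]
After 'push 5': [0, 5]
After 'sub': [-5]

Answer: -5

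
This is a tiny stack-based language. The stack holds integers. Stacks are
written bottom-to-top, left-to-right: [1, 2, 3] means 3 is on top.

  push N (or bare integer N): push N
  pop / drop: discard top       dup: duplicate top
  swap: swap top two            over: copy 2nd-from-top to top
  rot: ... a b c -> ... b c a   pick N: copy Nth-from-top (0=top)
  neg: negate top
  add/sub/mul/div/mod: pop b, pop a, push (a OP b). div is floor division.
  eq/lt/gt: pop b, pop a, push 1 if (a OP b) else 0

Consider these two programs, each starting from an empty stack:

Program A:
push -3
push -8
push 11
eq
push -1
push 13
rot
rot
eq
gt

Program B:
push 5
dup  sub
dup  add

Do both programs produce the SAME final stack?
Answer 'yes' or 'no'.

Program A trace:
  After 'push -3': [-3]
  After 'push -8': [-3, -8]
  After 'push 11': [-3, -8, 11]
  After 'eq': [-3, 0]
  After 'push -1': [-3, 0, -1]
  After 'push 13': [-3, 0, -1, 13]
  After 'rot': [-3, -1, 13, 0]
  After 'rot': [-3, 13, 0, -1]
  After 'eq': [-3, 13, 0]
  After 'gt': [-3, 1]
Program A final stack: [-3, 1]

Program B trace:
  After 'push 5': [5]
  After 'dup': [5, 5]
  After 'sub': [0]
  After 'dup': [0, 0]
  After 'add': [0]
Program B final stack: [0]
Same: no

Answer: no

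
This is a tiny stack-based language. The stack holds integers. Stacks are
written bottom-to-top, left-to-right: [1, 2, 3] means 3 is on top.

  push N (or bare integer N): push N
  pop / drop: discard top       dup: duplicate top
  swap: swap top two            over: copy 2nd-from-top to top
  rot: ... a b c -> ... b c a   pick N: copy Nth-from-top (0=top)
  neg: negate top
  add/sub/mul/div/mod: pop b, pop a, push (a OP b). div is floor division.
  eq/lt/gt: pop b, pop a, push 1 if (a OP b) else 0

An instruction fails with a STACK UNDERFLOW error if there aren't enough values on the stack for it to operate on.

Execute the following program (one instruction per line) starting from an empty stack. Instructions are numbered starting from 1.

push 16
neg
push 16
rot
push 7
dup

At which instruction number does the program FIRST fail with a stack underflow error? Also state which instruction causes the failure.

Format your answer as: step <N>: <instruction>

Answer: step 4: rot

Derivation:
Step 1 ('push 16'): stack = [16], depth = 1
Step 2 ('neg'): stack = [-16], depth = 1
Step 3 ('push 16'): stack = [-16, 16], depth = 2
Step 4 ('rot'): needs 3 value(s) but depth is 2 — STACK UNDERFLOW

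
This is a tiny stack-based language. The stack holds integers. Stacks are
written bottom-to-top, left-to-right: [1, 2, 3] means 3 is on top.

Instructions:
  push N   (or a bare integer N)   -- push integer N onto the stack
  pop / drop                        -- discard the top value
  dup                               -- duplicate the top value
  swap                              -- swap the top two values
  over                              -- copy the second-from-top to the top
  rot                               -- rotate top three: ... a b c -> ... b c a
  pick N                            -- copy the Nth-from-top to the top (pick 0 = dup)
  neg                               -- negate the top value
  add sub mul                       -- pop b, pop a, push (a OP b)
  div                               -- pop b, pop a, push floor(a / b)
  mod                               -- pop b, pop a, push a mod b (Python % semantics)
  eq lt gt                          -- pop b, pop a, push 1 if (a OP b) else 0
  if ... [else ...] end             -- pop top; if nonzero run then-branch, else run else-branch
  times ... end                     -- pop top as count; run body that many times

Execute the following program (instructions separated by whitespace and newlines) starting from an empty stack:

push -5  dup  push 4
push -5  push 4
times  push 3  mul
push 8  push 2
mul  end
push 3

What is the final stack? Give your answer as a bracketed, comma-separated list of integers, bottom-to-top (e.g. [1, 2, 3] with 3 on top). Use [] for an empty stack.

After 'push -5': [-5]
After 'dup': [-5, -5]
After 'push 4': [-5, -5, 4]
After 'push -5': [-5, -5, 4, -5]
After 'push 4': [-5, -5, 4, -5, 4]
After 'times': [-5, -5, 4, -5]
After 'push 3': [-5, -5, 4, -5, 3]
After 'mul': [-5, -5, 4, -15]
After 'push 8': [-5, -5, 4, -15, 8]
After 'push 2': [-5, -5, 4, -15, 8, 2]
After 'mul': [-5, -5, 4, -15, 16]
After 'push 3': [-5, -5, 4, -15, 16, 3]
  ...
After 'mul': [-5, -5, 4, -15, 48, 16]
After 'push 3': [-5, -5, 4, -15, 48, 16, 3]
After 'mul': [-5, -5, 4, -15, 48, 48]
After 'push 8': [-5, -5, 4, -15, 48, 48, 8]
After 'push 2': [-5, -5, 4, -15, 48, 48, 8, 2]
After 'mul': [-5, -5, 4, -15, 48, 48, 16]
After 'push 3': [-5, -5, 4, -15, 48, 48, 16, 3]
After 'mul': [-5, -5, 4, -15, 48, 48, 48]
After 'push 8': [-5, -5, 4, -15, 48, 48, 48, 8]
After 'push 2': [-5, -5, 4, -15, 48, 48, 48, 8, 2]
After 'mul': [-5, -5, 4, -15, 48, 48, 48, 16]
After 'push 3': [-5, -5, 4, -15, 48, 48, 48, 16, 3]

Answer: [-5, -5, 4, -15, 48, 48, 48, 16, 3]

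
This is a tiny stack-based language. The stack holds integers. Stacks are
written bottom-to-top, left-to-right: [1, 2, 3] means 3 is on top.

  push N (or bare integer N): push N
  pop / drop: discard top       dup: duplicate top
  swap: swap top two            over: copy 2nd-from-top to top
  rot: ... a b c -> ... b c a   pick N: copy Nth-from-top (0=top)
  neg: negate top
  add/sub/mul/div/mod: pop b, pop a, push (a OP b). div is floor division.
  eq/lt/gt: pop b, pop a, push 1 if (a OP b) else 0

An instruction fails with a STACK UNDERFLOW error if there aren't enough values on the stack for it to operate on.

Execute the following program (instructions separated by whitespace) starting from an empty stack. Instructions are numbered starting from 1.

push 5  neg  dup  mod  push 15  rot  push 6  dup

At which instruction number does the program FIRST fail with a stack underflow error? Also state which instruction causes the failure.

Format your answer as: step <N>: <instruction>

Step 1 ('push 5'): stack = [5], depth = 1
Step 2 ('neg'): stack = [-5], depth = 1
Step 3 ('dup'): stack = [-5, -5], depth = 2
Step 4 ('mod'): stack = [0], depth = 1
Step 5 ('push 15'): stack = [0, 15], depth = 2
Step 6 ('rot'): needs 3 value(s) but depth is 2 — STACK UNDERFLOW

Answer: step 6: rot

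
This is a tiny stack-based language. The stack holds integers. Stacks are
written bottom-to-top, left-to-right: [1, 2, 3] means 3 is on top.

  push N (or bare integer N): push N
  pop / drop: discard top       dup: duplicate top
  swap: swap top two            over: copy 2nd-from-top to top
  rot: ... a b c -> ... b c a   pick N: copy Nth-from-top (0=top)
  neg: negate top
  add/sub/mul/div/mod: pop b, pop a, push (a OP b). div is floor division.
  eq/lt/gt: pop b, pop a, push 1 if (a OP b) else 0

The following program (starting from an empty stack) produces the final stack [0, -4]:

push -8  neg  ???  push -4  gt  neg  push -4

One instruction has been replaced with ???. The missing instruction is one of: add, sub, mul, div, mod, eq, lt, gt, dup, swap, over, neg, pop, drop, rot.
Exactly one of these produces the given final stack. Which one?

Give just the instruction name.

Stack before ???: [8]
Stack after ???:  [-8]
The instruction that transforms [8] -> [-8] is: neg

Answer: neg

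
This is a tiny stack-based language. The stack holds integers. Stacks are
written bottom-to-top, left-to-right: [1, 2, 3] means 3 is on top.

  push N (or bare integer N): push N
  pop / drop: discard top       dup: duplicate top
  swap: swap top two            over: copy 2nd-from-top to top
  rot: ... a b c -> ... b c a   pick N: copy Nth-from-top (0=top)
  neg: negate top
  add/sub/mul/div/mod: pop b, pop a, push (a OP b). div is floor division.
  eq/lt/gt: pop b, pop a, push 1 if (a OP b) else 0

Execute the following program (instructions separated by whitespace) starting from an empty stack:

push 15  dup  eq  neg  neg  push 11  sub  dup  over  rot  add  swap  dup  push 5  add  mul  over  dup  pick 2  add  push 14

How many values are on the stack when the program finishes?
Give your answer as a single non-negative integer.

Answer: 5

Derivation:
After 'push 15': stack = [15] (depth 1)
After 'dup': stack = [15, 15] (depth 2)
After 'eq': stack = [1] (depth 1)
After 'neg': stack = [-1] (depth 1)
After 'neg': stack = [1] (depth 1)
After 'push 11': stack = [1, 11] (depth 2)
After 'sub': stack = [-10] (depth 1)
After 'dup': stack = [-10, -10] (depth 2)
After 'over': stack = [-10, -10, -10] (depth 3)
After 'rot': stack = [-10, -10, -10] (depth 3)
  ...
After 'swap': stack = [-20, -10] (depth 2)
After 'dup': stack = [-20, -10, -10] (depth 3)
After 'push 5': stack = [-20, -10, -10, 5] (depth 4)
After 'add': stack = [-20, -10, -5] (depth 3)
After 'mul': stack = [-20, 50] (depth 2)
After 'over': stack = [-20, 50, -20] (depth 3)
After 'dup': stack = [-20, 50, -20, -20] (depth 4)
After 'pick 2': stack = [-20, 50, -20, -20, 50] (depth 5)
After 'add': stack = [-20, 50, -20, 30] (depth 4)
After 'push 14': stack = [-20, 50, -20, 30, 14] (depth 5)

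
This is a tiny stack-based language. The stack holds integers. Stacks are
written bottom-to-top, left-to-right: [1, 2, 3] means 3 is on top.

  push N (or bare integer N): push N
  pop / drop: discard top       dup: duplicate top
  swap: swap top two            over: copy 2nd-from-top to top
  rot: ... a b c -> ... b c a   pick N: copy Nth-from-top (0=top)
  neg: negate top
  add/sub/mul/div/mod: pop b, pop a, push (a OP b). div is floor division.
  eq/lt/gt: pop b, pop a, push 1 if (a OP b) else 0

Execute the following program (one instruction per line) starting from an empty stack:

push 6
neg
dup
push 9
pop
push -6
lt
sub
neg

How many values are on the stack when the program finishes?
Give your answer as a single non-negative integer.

After 'push 6': stack = [6] (depth 1)
After 'neg': stack = [-6] (depth 1)
After 'dup': stack = [-6, -6] (depth 2)
After 'push 9': stack = [-6, -6, 9] (depth 3)
After 'pop': stack = [-6, -6] (depth 2)
After 'push -6': stack = [-6, -6, -6] (depth 3)
After 'lt': stack = [-6, 0] (depth 2)
After 'sub': stack = [-6] (depth 1)
After 'neg': stack = [6] (depth 1)

Answer: 1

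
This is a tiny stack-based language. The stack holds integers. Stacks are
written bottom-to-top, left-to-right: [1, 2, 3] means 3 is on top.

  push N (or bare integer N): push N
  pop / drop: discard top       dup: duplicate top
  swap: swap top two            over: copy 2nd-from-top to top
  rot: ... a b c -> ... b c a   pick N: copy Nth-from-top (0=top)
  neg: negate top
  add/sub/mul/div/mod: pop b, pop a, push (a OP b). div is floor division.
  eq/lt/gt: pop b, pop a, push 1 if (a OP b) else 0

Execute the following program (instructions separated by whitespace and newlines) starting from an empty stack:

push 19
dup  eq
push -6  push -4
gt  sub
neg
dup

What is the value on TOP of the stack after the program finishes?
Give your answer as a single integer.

Answer: -1

Derivation:
After 'push 19': [19]
After 'dup': [19, 19]
After 'eq': [1]
After 'push -6': [1, -6]
After 'push -4': [1, -6, -4]
After 'gt': [1, 0]
After 'sub': [1]
After 'neg': [-1]
After 'dup': [-1, -1]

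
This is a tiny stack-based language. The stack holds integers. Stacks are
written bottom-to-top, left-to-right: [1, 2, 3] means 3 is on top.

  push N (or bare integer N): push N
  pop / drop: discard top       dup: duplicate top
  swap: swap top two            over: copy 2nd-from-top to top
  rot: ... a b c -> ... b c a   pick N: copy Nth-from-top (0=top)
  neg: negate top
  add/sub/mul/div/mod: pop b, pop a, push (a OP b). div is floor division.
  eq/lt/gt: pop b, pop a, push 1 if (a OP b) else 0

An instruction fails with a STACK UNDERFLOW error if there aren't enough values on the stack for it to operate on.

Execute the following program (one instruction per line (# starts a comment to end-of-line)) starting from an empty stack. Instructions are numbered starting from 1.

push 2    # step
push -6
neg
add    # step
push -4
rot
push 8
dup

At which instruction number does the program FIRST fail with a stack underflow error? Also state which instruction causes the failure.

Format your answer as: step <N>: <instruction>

Step 1 ('push 2'): stack = [2], depth = 1
Step 2 ('push -6'): stack = [2, -6], depth = 2
Step 3 ('neg'): stack = [2, 6], depth = 2
Step 4 ('add'): stack = [8], depth = 1
Step 5 ('push -4'): stack = [8, -4], depth = 2
Step 6 ('rot'): needs 3 value(s) but depth is 2 — STACK UNDERFLOW

Answer: step 6: rot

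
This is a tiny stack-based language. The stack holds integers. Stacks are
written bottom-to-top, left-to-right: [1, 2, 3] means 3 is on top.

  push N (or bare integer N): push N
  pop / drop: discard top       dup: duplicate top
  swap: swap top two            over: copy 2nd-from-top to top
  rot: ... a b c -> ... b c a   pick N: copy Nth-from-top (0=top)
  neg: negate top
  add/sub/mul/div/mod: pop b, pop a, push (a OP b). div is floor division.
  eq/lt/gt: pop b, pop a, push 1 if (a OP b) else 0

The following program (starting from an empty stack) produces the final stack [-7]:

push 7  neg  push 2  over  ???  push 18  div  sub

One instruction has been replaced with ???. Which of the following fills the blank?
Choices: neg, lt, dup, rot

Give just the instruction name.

Stack before ???: [-7, 2, -7]
Stack after ???:  [-7, 0]
Checking each choice:
  neg: produces [-7, 2]
  lt: MATCH
  dup: produces [-7, 2, -6]
  rot: produces [2, -6]


Answer: lt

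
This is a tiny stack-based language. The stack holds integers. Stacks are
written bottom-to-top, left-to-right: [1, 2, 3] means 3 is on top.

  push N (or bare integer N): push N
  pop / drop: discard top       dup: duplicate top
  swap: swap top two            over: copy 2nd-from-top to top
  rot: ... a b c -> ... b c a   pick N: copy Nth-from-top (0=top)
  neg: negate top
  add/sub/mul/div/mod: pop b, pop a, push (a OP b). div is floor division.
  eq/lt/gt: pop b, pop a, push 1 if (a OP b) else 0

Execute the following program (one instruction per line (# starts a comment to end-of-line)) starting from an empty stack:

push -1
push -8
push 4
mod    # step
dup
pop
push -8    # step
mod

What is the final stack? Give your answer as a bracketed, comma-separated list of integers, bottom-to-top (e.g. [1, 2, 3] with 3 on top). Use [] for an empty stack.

Answer: [-1, 0]

Derivation:
After 'push -1': [-1]
After 'push -8': [-1, -8]
After 'push 4': [-1, -8, 4]
After 'mod': [-1, 0]
After 'dup': [-1, 0, 0]
After 'pop': [-1, 0]
After 'push -8': [-1, 0, -8]
After 'mod': [-1, 0]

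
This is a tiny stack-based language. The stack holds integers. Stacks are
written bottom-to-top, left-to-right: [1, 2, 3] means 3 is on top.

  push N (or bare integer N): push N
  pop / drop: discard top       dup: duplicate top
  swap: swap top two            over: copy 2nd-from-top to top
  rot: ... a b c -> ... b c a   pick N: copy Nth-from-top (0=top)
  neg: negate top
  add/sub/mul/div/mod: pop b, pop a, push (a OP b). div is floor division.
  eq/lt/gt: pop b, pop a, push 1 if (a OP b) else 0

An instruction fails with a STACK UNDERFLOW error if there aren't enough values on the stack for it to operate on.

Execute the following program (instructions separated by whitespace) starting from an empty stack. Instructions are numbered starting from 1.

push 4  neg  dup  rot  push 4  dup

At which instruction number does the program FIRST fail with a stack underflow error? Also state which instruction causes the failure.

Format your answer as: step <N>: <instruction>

Answer: step 4: rot

Derivation:
Step 1 ('push 4'): stack = [4], depth = 1
Step 2 ('neg'): stack = [-4], depth = 1
Step 3 ('dup'): stack = [-4, -4], depth = 2
Step 4 ('rot'): needs 3 value(s) but depth is 2 — STACK UNDERFLOW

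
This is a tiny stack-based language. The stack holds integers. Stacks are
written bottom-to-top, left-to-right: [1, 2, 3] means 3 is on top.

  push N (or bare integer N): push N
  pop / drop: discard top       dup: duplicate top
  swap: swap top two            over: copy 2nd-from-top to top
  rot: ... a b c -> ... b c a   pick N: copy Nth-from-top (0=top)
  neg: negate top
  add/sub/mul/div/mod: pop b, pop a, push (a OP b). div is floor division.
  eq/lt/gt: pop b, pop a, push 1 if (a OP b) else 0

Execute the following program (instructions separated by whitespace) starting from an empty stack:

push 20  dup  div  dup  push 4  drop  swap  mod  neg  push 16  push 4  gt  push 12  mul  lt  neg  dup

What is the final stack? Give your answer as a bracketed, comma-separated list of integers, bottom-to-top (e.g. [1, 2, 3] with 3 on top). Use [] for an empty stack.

After 'push 20': [20]
After 'dup': [20, 20]
After 'div': [1]
After 'dup': [1, 1]
After 'push 4': [1, 1, 4]
After 'drop': [1, 1]
After 'swap': [1, 1]
After 'mod': [0]
After 'neg': [0]
After 'push 16': [0, 16]
After 'push 4': [0, 16, 4]
After 'gt': [0, 1]
After 'push 12': [0, 1, 12]
After 'mul': [0, 12]
After 'lt': [1]
After 'neg': [-1]
After 'dup': [-1, -1]

Answer: [-1, -1]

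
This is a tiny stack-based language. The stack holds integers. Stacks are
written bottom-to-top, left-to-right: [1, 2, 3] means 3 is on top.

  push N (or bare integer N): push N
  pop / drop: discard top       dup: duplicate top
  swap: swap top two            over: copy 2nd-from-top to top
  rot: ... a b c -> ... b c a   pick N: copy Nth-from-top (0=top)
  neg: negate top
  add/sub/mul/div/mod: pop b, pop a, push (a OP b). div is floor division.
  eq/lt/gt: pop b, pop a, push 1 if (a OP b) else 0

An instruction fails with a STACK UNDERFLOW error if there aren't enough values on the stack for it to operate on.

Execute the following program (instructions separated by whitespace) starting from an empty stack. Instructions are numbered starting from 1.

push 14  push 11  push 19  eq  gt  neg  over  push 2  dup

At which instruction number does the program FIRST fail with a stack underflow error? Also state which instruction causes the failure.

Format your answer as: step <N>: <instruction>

Step 1 ('push 14'): stack = [14], depth = 1
Step 2 ('push 11'): stack = [14, 11], depth = 2
Step 3 ('push 19'): stack = [14, 11, 19], depth = 3
Step 4 ('eq'): stack = [14, 0], depth = 2
Step 5 ('gt'): stack = [1], depth = 1
Step 6 ('neg'): stack = [-1], depth = 1
Step 7 ('over'): needs 2 value(s) but depth is 1 — STACK UNDERFLOW

Answer: step 7: over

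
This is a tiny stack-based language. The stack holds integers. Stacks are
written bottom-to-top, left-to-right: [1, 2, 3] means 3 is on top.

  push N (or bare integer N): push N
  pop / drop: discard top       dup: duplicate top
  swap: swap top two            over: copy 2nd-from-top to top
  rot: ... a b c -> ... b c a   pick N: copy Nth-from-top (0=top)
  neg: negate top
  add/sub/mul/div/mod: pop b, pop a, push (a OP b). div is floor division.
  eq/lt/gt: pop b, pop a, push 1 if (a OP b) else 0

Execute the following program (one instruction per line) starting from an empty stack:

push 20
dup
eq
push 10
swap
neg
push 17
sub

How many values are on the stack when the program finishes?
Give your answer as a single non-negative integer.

After 'push 20': stack = [20] (depth 1)
After 'dup': stack = [20, 20] (depth 2)
After 'eq': stack = [1] (depth 1)
After 'push 10': stack = [1, 10] (depth 2)
After 'swap': stack = [10, 1] (depth 2)
After 'neg': stack = [10, -1] (depth 2)
After 'push 17': stack = [10, -1, 17] (depth 3)
After 'sub': stack = [10, -18] (depth 2)

Answer: 2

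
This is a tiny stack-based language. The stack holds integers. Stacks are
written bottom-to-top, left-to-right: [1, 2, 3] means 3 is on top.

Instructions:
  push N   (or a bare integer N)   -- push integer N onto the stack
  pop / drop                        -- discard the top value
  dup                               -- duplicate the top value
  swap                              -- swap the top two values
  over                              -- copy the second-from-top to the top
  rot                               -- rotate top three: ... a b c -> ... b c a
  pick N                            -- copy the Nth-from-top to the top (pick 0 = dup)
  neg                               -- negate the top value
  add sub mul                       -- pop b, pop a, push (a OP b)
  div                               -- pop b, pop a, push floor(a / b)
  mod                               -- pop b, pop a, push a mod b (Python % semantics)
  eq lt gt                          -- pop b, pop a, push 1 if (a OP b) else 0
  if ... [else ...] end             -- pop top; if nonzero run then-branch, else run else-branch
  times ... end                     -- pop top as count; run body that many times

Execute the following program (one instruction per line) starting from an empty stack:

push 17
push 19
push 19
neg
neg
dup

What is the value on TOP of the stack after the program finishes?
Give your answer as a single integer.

Answer: 19

Derivation:
After 'push 17': [17]
After 'push 19': [17, 19]
After 'push 19': [17, 19, 19]
After 'neg': [17, 19, -19]
After 'neg': [17, 19, 19]
After 'dup': [17, 19, 19, 19]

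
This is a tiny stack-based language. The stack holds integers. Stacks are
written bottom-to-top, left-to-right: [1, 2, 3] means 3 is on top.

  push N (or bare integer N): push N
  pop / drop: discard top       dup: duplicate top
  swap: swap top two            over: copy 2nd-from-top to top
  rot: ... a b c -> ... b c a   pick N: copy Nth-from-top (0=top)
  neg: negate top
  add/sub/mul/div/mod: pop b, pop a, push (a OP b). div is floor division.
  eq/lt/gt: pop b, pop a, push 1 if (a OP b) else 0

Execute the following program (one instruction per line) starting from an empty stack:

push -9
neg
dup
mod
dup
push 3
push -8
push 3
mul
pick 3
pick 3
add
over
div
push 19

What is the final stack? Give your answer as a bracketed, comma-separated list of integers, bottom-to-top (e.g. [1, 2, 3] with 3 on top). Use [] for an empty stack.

After 'push -9': [-9]
After 'neg': [9]
After 'dup': [9, 9]
After 'mod': [0]
After 'dup': [0, 0]
After 'push 3': [0, 0, 3]
After 'push -8': [0, 0, 3, -8]
After 'push 3': [0, 0, 3, -8, 3]
After 'mul': [0, 0, 3, -24]
After 'pick 3': [0, 0, 3, -24, 0]
After 'pick 3': [0, 0, 3, -24, 0, 0]
After 'add': [0, 0, 3, -24, 0]
After 'over': [0, 0, 3, -24, 0, -24]
After 'div': [0, 0, 3, -24, 0]
After 'push 19': [0, 0, 3, -24, 0, 19]

Answer: [0, 0, 3, -24, 0, 19]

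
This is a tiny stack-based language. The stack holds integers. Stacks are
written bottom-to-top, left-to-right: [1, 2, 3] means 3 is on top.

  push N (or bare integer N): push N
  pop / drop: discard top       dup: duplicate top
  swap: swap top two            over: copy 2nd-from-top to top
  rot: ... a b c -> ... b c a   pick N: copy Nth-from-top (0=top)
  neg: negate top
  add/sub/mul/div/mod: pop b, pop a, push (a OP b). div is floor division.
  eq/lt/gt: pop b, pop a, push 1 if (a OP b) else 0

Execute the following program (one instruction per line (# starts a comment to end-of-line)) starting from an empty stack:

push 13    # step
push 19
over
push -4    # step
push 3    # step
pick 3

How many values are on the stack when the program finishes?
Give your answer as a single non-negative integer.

After 'push 13': stack = [13] (depth 1)
After 'push 19': stack = [13, 19] (depth 2)
After 'over': stack = [13, 19, 13] (depth 3)
After 'push -4': stack = [13, 19, 13, -4] (depth 4)
After 'push 3': stack = [13, 19, 13, -4, 3] (depth 5)
After 'pick 3': stack = [13, 19, 13, -4, 3, 19] (depth 6)

Answer: 6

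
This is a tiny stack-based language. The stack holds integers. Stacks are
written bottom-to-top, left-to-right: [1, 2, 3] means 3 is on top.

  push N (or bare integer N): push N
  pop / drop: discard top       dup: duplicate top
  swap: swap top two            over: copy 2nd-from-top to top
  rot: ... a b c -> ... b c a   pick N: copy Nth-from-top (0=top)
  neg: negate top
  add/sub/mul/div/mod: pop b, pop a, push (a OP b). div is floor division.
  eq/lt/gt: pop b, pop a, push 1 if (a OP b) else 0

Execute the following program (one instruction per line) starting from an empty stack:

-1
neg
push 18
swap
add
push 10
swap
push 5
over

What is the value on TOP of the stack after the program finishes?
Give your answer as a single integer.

After 'push -1': [-1]
After 'neg': [1]
After 'push 18': [1, 18]
After 'swap': [18, 1]
After 'add': [19]
After 'push 10': [19, 10]
After 'swap': [10, 19]
After 'push 5': [10, 19, 5]
After 'over': [10, 19, 5, 19]

Answer: 19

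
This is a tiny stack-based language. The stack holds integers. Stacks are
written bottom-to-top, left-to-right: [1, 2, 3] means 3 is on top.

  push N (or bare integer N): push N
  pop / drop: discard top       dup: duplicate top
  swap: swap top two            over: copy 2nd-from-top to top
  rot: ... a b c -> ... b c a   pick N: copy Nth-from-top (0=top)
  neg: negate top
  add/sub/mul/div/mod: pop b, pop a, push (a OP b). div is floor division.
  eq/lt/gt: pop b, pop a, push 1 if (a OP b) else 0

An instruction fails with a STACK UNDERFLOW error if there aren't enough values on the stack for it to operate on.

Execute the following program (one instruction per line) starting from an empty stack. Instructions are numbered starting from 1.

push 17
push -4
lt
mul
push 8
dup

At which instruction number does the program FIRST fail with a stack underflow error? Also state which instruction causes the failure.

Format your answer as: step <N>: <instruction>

Step 1 ('push 17'): stack = [17], depth = 1
Step 2 ('push -4'): stack = [17, -4], depth = 2
Step 3 ('lt'): stack = [0], depth = 1
Step 4 ('mul'): needs 2 value(s) but depth is 1 — STACK UNDERFLOW

Answer: step 4: mul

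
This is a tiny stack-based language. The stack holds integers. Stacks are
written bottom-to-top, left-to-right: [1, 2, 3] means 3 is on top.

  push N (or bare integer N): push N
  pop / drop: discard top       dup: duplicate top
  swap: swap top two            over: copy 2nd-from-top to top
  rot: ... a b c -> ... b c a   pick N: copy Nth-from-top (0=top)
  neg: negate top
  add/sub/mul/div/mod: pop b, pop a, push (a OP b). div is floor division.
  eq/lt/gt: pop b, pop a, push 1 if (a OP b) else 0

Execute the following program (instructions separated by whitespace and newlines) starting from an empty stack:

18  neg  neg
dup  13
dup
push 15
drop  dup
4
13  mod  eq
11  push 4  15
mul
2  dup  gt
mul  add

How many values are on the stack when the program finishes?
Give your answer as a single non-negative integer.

After 'push 18': stack = [18] (depth 1)
After 'neg': stack = [-18] (depth 1)
After 'neg': stack = [18] (depth 1)
After 'dup': stack = [18, 18] (depth 2)
After 'push 13': stack = [18, 18, 13] (depth 3)
After 'dup': stack = [18, 18, 13, 13] (depth 4)
After 'push 15': stack = [18, 18, 13, 13, 15] (depth 5)
After 'drop': stack = [18, 18, 13, 13] (depth 4)
After 'dup': stack = [18, 18, 13, 13, 13] (depth 5)
After 'push 4': stack = [18, 18, 13, 13, 13, 4] (depth 6)
  ...
After 'eq': stack = [18, 18, 13, 13, 0] (depth 5)
After 'push 11': stack = [18, 18, 13, 13, 0, 11] (depth 6)
After 'push 4': stack = [18, 18, 13, 13, 0, 11, 4] (depth 7)
After 'push 15': stack = [18, 18, 13, 13, 0, 11, 4, 15] (depth 8)
After 'mul': stack = [18, 18, 13, 13, 0, 11, 60] (depth 7)
After 'push 2': stack = [18, 18, 13, 13, 0, 11, 60, 2] (depth 8)
After 'dup': stack = [18, 18, 13, 13, 0, 11, 60, 2, 2] (depth 9)
After 'gt': stack = [18, 18, 13, 13, 0, 11, 60, 0] (depth 8)
After 'mul': stack = [18, 18, 13, 13, 0, 11, 0] (depth 7)
After 'add': stack = [18, 18, 13, 13, 0, 11] (depth 6)

Answer: 6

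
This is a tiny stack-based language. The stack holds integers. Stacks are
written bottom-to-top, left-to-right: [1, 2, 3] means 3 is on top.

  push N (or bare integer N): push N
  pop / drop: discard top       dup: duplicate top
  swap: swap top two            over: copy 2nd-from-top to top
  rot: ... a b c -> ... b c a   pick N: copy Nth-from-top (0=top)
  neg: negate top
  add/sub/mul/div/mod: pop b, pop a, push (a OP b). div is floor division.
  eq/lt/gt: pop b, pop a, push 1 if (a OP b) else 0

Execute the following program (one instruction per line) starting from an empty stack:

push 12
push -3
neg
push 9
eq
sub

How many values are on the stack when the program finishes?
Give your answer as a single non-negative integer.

Answer: 1

Derivation:
After 'push 12': stack = [12] (depth 1)
After 'push -3': stack = [12, -3] (depth 2)
After 'neg': stack = [12, 3] (depth 2)
After 'push 9': stack = [12, 3, 9] (depth 3)
After 'eq': stack = [12, 0] (depth 2)
After 'sub': stack = [12] (depth 1)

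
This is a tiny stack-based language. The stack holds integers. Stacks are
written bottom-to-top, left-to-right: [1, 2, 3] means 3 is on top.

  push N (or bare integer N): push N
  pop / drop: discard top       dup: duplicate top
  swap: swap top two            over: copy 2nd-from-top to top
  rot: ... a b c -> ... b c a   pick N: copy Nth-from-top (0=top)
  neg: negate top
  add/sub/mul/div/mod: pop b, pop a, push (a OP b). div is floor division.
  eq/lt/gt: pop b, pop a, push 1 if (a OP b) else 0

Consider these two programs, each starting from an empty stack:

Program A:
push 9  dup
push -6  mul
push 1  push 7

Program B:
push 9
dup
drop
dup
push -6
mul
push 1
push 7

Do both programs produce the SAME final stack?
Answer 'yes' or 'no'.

Program A trace:
  After 'push 9': [9]
  After 'dup': [9, 9]
  After 'push -6': [9, 9, -6]
  After 'mul': [9, -54]
  After 'push 1': [9, -54, 1]
  After 'push 7': [9, -54, 1, 7]
Program A final stack: [9, -54, 1, 7]

Program B trace:
  After 'push 9': [9]
  After 'dup': [9, 9]
  After 'drop': [9]
  After 'dup': [9, 9]
  After 'push -6': [9, 9, -6]
  After 'mul': [9, -54]
  After 'push 1': [9, -54, 1]
  After 'push 7': [9, -54, 1, 7]
Program B final stack: [9, -54, 1, 7]
Same: yes

Answer: yes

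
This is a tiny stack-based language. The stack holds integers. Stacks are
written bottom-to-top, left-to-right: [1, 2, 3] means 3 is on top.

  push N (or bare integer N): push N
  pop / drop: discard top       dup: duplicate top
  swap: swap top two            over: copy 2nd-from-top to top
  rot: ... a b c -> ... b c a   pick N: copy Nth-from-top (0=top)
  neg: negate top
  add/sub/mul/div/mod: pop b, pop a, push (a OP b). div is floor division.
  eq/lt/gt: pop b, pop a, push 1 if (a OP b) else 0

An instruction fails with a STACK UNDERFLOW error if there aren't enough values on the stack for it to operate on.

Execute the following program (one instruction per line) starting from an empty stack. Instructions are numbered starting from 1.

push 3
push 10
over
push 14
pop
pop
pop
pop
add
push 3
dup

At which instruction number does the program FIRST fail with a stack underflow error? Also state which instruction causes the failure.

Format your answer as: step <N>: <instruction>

Answer: step 9: add

Derivation:
Step 1 ('push 3'): stack = [3], depth = 1
Step 2 ('push 10'): stack = [3, 10], depth = 2
Step 3 ('over'): stack = [3, 10, 3], depth = 3
Step 4 ('push 14'): stack = [3, 10, 3, 14], depth = 4
Step 5 ('pop'): stack = [3, 10, 3], depth = 3
Step 6 ('pop'): stack = [3, 10], depth = 2
Step 7 ('pop'): stack = [3], depth = 1
Step 8 ('pop'): stack = [], depth = 0
Step 9 ('add'): needs 2 value(s) but depth is 0 — STACK UNDERFLOW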